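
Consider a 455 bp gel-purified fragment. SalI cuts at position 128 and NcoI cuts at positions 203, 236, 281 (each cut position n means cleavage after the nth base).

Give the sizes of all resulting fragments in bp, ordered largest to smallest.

174, 128, 75, 45, 33 bp

Combined cut positions (sorted): 128, 203, 236, 281.
Linear molecule, 4 cuts → 5 fragments:
  128 − 0 = 128 bp
  203 − 128 = 75 bp
  236 − 203 = 33 bp
  281 − 236 = 45 bp
  455 − 281 = 174 bp
Sorted largest to smallest: 174, 128, 75, 45, 33 bp.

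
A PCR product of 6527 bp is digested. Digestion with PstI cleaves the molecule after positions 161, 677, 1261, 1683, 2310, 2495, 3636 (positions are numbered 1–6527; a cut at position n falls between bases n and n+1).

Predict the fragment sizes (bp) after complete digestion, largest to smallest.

2891, 1141, 627, 584, 516, 422, 185, 161 bp

Linear molecule, 7 cuts → 8 fragments:
  161 − 0 = 161 bp
  677 − 161 = 516 bp
  1261 − 677 = 584 bp
  1683 − 1261 = 422 bp
  2310 − 1683 = 627 bp
  2495 − 2310 = 185 bp
  3636 − 2495 = 1141 bp
  6527 − 3636 = 2891 bp
Sorted largest to smallest: 2891, 1141, 627, 584, 516, 422, 185, 161 bp.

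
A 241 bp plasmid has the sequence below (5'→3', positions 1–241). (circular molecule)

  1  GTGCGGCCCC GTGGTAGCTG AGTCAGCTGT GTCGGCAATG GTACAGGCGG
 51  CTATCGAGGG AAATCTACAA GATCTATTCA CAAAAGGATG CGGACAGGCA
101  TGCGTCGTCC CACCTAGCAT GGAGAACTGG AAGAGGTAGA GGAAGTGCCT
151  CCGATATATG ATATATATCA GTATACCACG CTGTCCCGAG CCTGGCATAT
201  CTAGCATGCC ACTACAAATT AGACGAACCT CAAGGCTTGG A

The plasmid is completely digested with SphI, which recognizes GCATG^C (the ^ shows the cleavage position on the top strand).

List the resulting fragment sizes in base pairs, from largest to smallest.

135, 106 bp

SphI sites (GCATGC) start at positions 98, 204.
SphI cuts after base 5 of each site (before the last base), so after positions 102, 208.
Circular molecule, 2 cuts → 2 fragments:
  103–208 → 106 bp
  209–241 then 1–102 → 33 + 102 = 135 bp
Sorted largest to smallest: 135, 106 bp.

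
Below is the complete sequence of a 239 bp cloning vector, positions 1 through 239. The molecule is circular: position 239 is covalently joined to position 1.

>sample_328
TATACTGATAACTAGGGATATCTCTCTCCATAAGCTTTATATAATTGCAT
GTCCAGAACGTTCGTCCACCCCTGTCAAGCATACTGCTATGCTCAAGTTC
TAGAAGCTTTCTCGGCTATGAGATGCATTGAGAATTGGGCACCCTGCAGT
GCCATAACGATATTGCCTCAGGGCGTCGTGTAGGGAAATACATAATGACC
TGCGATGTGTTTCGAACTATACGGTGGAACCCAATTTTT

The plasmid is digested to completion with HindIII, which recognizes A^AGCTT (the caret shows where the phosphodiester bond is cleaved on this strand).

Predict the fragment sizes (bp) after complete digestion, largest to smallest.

167, 72 bp

HindIII sites (AAGCTT) start at positions 32, 104.
HindIII cuts after the first base of each site, so after positions 32, 104.
Circular molecule, 2 cuts → 2 fragments:
  33–104 → 72 bp
  105–239 then 1–32 → 135 + 32 = 167 bp
Sorted largest to smallest: 167, 72 bp.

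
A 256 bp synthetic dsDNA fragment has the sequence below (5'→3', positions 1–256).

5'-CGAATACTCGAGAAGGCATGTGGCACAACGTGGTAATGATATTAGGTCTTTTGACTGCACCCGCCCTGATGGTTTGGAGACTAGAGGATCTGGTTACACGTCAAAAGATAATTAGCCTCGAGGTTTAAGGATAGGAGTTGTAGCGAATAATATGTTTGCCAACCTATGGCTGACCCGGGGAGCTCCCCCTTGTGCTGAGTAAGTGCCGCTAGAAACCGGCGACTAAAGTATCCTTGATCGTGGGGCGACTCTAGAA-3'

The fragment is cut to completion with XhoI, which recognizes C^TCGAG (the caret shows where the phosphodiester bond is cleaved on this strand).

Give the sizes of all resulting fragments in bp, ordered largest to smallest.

139, 110, 7 bp

XhoI sites (CTCGAG) start at positions 7, 117.
XhoI cuts after the first base of each site, so after positions 7, 117.
Linear molecule, 2 cuts → 3 fragments:
  1–7 → 7 bp
  8–117 → 110 bp
  118–256 → 139 bp
Sorted largest to smallest: 139, 110, 7 bp.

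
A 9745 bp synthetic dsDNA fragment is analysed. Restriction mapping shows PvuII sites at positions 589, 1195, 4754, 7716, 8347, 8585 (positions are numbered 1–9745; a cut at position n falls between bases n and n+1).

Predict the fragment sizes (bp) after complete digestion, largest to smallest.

Linear molecule, 6 cuts → 7 fragments:
  589 − 0 = 589 bp
  1195 − 589 = 606 bp
  4754 − 1195 = 3559 bp
  7716 − 4754 = 2962 bp
  8347 − 7716 = 631 bp
  8585 − 8347 = 238 bp
  9745 − 8585 = 1160 bp
Sorted largest to smallest: 3559, 2962, 1160, 631, 606, 589, 238 bp.

3559, 2962, 1160, 631, 606, 589, 238 bp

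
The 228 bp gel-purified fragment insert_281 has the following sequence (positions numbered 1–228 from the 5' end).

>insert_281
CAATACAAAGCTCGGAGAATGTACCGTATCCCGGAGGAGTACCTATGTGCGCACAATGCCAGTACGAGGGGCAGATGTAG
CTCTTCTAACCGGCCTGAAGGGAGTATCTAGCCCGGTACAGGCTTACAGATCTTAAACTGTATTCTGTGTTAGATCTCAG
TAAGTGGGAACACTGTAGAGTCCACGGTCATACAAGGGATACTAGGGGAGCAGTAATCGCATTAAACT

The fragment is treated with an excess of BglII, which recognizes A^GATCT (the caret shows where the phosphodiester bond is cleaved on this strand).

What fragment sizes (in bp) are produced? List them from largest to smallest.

128, 76, 24 bp

BglII sites (AGATCT) start at positions 128, 152.
BglII cuts after the first base of each site, so after positions 128, 152.
Linear molecule, 2 cuts → 3 fragments:
  1–128 → 128 bp
  129–152 → 24 bp
  153–228 → 76 bp
Sorted largest to smallest: 128, 76, 24 bp.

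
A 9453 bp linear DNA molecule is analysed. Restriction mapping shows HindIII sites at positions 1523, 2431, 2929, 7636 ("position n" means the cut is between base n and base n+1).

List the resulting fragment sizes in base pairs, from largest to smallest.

Linear molecule, 4 cuts → 5 fragments:
  1523 − 0 = 1523 bp
  2431 − 1523 = 908 bp
  2929 − 2431 = 498 bp
  7636 − 2929 = 4707 bp
  9453 − 7636 = 1817 bp
Sorted largest to smallest: 4707, 1817, 1523, 908, 498 bp.

4707, 1817, 1523, 908, 498 bp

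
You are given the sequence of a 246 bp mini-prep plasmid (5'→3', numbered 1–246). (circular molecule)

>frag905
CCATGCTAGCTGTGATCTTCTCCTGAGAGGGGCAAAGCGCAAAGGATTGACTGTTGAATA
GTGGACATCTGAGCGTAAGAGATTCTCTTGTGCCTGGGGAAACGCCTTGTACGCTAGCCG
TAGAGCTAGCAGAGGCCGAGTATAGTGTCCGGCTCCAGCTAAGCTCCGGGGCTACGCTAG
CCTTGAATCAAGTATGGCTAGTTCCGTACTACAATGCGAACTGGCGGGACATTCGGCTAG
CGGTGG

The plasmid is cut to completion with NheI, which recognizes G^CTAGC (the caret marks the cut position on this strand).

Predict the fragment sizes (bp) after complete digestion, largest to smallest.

NheI sites (GCTAGC) start at positions 5, 113, 125, 176, 236.
NheI cuts after the first base of each site, so after positions 5, 113, 125, 176, 236.
Circular molecule, 5 cuts → 5 fragments:
  6–113 → 108 bp
  114–125 → 12 bp
  126–176 → 51 bp
  177–236 → 60 bp
  237–246 then 1–5 → 10 + 5 = 15 bp
Sorted largest to smallest: 108, 60, 51, 15, 12 bp.

108, 60, 51, 15, 12 bp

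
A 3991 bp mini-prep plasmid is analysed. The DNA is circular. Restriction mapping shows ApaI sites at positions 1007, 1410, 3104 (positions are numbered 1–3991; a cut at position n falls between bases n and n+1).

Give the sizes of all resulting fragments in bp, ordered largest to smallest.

Circular molecule, 3 cuts → 3 fragments:
  1410 − 1007 = 403 bp
  3104 − 1410 = 1694 bp
  wrap: 3991 − 3104 + 1007 = 1894 bp
Sorted largest to smallest: 1894, 1694, 403 bp.

1894, 1694, 403 bp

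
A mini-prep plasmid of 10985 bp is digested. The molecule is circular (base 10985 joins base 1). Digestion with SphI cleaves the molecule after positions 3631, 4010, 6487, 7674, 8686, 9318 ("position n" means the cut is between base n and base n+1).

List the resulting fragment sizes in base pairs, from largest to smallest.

Circular molecule, 6 cuts → 6 fragments:
  4010 − 3631 = 379 bp
  6487 − 4010 = 2477 bp
  7674 − 6487 = 1187 bp
  8686 − 7674 = 1012 bp
  9318 − 8686 = 632 bp
  wrap: 10985 − 9318 + 3631 = 5298 bp
Sorted largest to smallest: 5298, 2477, 1187, 1012, 632, 379 bp.

5298, 2477, 1187, 1012, 632, 379 bp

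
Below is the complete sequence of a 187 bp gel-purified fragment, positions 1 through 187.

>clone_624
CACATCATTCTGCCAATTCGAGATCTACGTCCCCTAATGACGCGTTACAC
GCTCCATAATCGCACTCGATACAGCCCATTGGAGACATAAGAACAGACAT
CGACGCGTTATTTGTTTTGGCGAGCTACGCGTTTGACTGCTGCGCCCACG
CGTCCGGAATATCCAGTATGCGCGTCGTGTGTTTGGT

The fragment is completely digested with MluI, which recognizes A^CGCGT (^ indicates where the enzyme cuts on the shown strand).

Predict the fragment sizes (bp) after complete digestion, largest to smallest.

MluI sites (ACGCGT) start at positions 40, 103, 127, 148.
MluI cuts after the first base of each site, so after positions 40, 103, 127, 148.
Linear molecule, 4 cuts → 5 fragments:
  1–40 → 40 bp
  41–103 → 63 bp
  104–127 → 24 bp
  128–148 → 21 bp
  149–187 → 39 bp
Sorted largest to smallest: 63, 40, 39, 24, 21 bp.

63, 40, 39, 24, 21 bp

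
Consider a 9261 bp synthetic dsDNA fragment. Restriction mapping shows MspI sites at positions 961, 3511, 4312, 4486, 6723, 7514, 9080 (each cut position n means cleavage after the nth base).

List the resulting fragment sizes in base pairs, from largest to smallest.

2550, 2237, 1566, 961, 801, 791, 181, 174 bp

Linear molecule, 7 cuts → 8 fragments:
  961 − 0 = 961 bp
  3511 − 961 = 2550 bp
  4312 − 3511 = 801 bp
  4486 − 4312 = 174 bp
  6723 − 4486 = 2237 bp
  7514 − 6723 = 791 bp
  9080 − 7514 = 1566 bp
  9261 − 9080 = 181 bp
Sorted largest to smallest: 2550, 2237, 1566, 961, 801, 791, 181, 174 bp.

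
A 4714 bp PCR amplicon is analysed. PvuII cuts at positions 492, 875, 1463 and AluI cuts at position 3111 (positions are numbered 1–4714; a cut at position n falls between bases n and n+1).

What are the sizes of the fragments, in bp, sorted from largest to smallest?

1648, 1603, 588, 492, 383 bp

Combined cut positions (sorted): 492, 875, 1463, 3111.
Linear molecule, 4 cuts → 5 fragments:
  492 − 0 = 492 bp
  875 − 492 = 383 bp
  1463 − 875 = 588 bp
  3111 − 1463 = 1648 bp
  4714 − 3111 = 1603 bp
Sorted largest to smallest: 1648, 1603, 588, 492, 383 bp.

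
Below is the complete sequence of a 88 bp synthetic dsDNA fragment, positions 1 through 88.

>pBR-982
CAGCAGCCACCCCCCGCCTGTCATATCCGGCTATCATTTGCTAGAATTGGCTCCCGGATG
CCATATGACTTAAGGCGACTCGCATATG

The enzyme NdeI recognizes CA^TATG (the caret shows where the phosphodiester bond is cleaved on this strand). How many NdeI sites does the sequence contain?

CATATG occurs starting at positions 62, 83.
NdeI cuts at 2 sites.

2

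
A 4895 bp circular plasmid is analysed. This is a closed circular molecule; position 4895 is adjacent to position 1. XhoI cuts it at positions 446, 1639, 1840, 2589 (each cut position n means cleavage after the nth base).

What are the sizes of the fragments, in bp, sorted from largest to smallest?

Circular molecule, 4 cuts → 4 fragments:
  1639 − 446 = 1193 bp
  1840 − 1639 = 201 bp
  2589 − 1840 = 749 bp
  wrap: 4895 − 2589 + 446 = 2752 bp
Sorted largest to smallest: 2752, 1193, 749, 201 bp.

2752, 1193, 749, 201 bp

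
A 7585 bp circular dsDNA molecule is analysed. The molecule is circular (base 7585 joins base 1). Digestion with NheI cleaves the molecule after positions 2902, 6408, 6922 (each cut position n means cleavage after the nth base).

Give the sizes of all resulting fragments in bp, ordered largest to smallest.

3565, 3506, 514 bp

Circular molecule, 3 cuts → 3 fragments:
  6408 − 2902 = 3506 bp
  6922 − 6408 = 514 bp
  wrap: 7585 − 6922 + 2902 = 3565 bp
Sorted largest to smallest: 3565, 3506, 514 bp.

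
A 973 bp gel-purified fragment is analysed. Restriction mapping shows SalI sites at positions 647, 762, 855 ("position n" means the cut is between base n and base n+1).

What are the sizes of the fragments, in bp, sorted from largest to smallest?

Linear molecule, 3 cuts → 4 fragments:
  647 − 0 = 647 bp
  762 − 647 = 115 bp
  855 − 762 = 93 bp
  973 − 855 = 118 bp
Sorted largest to smallest: 647, 118, 115, 93 bp.

647, 118, 115, 93 bp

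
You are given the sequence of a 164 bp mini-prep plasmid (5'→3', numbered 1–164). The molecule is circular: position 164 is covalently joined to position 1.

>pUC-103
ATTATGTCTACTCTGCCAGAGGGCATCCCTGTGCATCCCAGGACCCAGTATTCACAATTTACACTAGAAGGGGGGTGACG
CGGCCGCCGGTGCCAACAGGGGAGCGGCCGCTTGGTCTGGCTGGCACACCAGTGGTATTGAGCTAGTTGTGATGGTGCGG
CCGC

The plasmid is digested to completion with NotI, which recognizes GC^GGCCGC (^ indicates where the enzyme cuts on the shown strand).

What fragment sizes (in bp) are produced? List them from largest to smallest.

87, 53, 24 bp

NotI sites (GCGGCCGC) start at positions 80, 104, 157.
NotI cuts after base 2 of each site, so after positions 81, 105, 158.
Circular molecule, 3 cuts → 3 fragments:
  82–105 → 24 bp
  106–158 → 53 bp
  159–164 then 1–81 → 6 + 81 = 87 bp
Sorted largest to smallest: 87, 53, 24 bp.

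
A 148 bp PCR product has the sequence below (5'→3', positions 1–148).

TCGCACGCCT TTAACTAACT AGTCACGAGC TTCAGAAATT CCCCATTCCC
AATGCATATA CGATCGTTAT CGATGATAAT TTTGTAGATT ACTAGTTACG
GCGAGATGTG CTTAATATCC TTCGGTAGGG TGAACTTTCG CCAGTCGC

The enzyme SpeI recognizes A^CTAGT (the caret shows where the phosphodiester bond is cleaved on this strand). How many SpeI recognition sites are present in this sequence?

2

ACTAGT occurs starting at positions 18, 91.
SpeI cuts at 2 sites.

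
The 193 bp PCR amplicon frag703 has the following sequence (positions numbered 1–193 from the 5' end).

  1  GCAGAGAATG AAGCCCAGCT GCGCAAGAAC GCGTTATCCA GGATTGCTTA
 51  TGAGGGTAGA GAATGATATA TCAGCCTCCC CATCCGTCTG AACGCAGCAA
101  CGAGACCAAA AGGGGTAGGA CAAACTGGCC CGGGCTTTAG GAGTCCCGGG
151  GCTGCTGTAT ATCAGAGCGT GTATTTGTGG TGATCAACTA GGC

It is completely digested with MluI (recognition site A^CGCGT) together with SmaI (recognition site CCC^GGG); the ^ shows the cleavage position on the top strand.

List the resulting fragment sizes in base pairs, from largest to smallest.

102, 46, 29, 16 bp

The MluI site (ACGCGT) starts at position 29.
MluI cuts after the first base of each site, so after position 29.
SmaI sites (CCCGGG) start at positions 129, 145.
SmaI cuts after base 3 of each site, so after positions 131, 147.
Combined cut positions: 29, 131, 147.
Linear molecule, 3 cuts → 4 fragments:
  1–29 → 29 bp
  30–131 → 102 bp
  132–147 → 16 bp
  148–193 → 46 bp
Sorted largest to smallest: 102, 46, 29, 16 bp.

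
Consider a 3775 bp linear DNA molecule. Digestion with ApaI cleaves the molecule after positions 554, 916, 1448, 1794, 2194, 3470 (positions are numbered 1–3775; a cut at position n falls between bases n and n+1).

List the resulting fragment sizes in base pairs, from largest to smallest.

1276, 554, 532, 400, 362, 346, 305 bp

Linear molecule, 6 cuts → 7 fragments:
  554 − 0 = 554 bp
  916 − 554 = 362 bp
  1448 − 916 = 532 bp
  1794 − 1448 = 346 bp
  2194 − 1794 = 400 bp
  3470 − 2194 = 1276 bp
  3775 − 3470 = 305 bp
Sorted largest to smallest: 1276, 554, 532, 400, 362, 346, 305 bp.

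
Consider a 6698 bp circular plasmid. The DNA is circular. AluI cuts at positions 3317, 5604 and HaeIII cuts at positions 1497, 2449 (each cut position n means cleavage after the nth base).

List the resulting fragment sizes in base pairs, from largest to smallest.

2591, 2287, 952, 868 bp

Combined cut positions (sorted): 1497, 2449, 3317, 5604.
Circular molecule, 4 cuts → 4 fragments:
  2449 − 1497 = 952 bp
  3317 − 2449 = 868 bp
  5604 − 3317 = 2287 bp
  wrap: 6698 − 5604 + 1497 = 2591 bp
Sorted largest to smallest: 2591, 2287, 952, 868 bp.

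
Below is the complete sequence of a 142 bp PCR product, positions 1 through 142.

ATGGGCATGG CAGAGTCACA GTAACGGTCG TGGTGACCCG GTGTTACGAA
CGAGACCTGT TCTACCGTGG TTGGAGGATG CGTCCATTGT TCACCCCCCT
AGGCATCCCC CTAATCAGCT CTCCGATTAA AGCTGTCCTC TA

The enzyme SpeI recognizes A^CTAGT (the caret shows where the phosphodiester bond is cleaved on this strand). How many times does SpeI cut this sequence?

0

No occurrence of ACTAGT is present in the sequence.
SpeI does not cut: 0 sites.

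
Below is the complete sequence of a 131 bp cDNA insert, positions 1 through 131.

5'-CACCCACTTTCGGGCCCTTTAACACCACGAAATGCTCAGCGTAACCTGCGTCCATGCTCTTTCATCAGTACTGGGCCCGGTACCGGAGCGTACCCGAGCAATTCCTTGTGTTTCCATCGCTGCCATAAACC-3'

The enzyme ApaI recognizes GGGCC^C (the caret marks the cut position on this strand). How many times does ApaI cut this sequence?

GGGCCC occurs starting at positions 12, 73.
ApaI cuts at 2 sites.

2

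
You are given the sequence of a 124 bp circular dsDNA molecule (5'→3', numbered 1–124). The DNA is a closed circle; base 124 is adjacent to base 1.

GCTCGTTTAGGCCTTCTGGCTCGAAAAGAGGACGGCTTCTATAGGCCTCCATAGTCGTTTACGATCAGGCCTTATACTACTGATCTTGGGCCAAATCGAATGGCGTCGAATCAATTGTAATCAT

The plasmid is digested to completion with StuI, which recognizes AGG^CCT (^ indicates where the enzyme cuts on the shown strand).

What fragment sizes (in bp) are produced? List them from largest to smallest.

66, 34, 24 bp

StuI sites (AGGCCT) start at positions 9, 43, 67.
StuI cuts after base 3 of each site, so after positions 11, 45, 69.
Circular molecule, 3 cuts → 3 fragments:
  12–45 → 34 bp
  46–69 → 24 bp
  70–124 then 1–11 → 55 + 11 = 66 bp
Sorted largest to smallest: 66, 34, 24 bp.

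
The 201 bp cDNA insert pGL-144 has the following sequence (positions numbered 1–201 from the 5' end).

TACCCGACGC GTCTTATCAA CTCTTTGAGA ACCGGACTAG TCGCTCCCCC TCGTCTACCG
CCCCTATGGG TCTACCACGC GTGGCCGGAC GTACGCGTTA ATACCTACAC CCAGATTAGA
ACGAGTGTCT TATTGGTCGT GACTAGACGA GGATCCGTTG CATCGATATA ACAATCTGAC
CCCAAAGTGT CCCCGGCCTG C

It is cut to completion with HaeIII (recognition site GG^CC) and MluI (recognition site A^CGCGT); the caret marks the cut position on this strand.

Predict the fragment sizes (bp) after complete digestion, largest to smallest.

103, 70, 9, 7, 7, 5 bp

HaeIII sites (GGCC) start at positions 83, 195.
HaeIII cuts after base 2 of each site, so after positions 84, 196.
MluI sites (ACGCGT) start at positions 7, 77, 93.
MluI cuts after the first base of each site, so after positions 7, 77, 93.
Combined cut positions: 7, 77, 84, 93, 196.
Linear molecule, 5 cuts → 6 fragments:
  1–7 → 7 bp
  8–77 → 70 bp
  78–84 → 7 bp
  85–93 → 9 bp
  94–196 → 103 bp
  197–201 → 5 bp
Sorted largest to smallest: 103, 70, 9, 7, 7, 5 bp.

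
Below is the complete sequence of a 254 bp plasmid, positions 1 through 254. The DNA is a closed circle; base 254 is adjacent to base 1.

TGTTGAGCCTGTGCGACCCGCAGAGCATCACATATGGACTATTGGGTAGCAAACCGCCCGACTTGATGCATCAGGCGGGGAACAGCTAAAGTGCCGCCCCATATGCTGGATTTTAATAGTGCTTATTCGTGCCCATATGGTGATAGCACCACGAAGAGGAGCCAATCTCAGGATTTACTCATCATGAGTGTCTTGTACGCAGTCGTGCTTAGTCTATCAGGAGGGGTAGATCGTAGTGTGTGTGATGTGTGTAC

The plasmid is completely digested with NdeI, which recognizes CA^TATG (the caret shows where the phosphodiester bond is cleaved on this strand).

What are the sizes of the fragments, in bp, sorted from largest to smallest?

NdeI sites (CATATG) start at positions 31, 100, 134.
NdeI cuts after base 2 of each site, so after positions 32, 101, 135.
Circular molecule, 3 cuts → 3 fragments:
  33–101 → 69 bp
  102–135 → 34 bp
  136–254 then 1–32 → 119 + 32 = 151 bp
Sorted largest to smallest: 151, 69, 34 bp.

151, 69, 34 bp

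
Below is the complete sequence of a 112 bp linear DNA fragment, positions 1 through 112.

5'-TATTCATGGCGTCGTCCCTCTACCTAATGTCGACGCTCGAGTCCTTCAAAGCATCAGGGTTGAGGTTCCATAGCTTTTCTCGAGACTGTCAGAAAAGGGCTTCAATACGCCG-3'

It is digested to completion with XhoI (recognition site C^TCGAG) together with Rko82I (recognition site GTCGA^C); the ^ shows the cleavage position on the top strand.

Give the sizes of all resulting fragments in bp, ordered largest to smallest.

43, 33, 33, 3 bp

XhoI sites (CTCGAG) start at positions 36, 79.
XhoI cuts after the first base of each site, so after positions 36, 79.
The Rko82I site (GTCGAC) starts at position 29.
Rko82I cuts after base 5 of each site (before the last base), so after position 33.
Combined cut positions: 33, 36, 79.
Linear molecule, 3 cuts → 4 fragments:
  1–33 → 33 bp
  34–36 → 3 bp
  37–79 → 43 bp
  80–112 → 33 bp
Sorted largest to smallest: 43, 33, 33, 3 bp.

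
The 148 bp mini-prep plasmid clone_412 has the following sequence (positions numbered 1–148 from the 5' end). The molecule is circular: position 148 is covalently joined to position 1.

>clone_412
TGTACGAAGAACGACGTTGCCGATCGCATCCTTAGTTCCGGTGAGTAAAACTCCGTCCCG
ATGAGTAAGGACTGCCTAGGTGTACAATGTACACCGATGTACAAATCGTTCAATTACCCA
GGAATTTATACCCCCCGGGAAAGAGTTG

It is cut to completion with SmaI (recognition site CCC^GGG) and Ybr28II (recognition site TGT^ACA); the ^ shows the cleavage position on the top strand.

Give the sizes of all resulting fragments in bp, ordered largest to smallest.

The SmaI site (CCCGGG) starts at position 134.
SmaI cuts after base 3 of each site, so after position 136.
Ybr28II sites (TGTACA) start at positions 81, 88, 98.
Ybr28II cuts after base 3 of each site, so after positions 83, 90, 100.
Combined cut positions: 83, 90, 100, 136.
Circular molecule, 4 cuts → 4 fragments:
  84–90 → 7 bp
  91–100 → 10 bp
  101–136 → 36 bp
  137–148 then 1–83 → 12 + 83 = 95 bp
Sorted largest to smallest: 95, 36, 10, 7 bp.

95, 36, 10, 7 bp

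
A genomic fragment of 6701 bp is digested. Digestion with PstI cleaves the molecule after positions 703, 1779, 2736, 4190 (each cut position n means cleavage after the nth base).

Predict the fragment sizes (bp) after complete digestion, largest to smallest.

2511, 1454, 1076, 957, 703 bp

Linear molecule, 4 cuts → 5 fragments:
  703 − 0 = 703 bp
  1779 − 703 = 1076 bp
  2736 − 1779 = 957 bp
  4190 − 2736 = 1454 bp
  6701 − 4190 = 2511 bp
Sorted largest to smallest: 2511, 1454, 1076, 957, 703 bp.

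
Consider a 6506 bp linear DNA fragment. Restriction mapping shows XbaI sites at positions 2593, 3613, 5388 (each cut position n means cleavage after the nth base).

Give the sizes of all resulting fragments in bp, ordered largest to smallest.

Linear molecule, 3 cuts → 4 fragments:
  2593 − 0 = 2593 bp
  3613 − 2593 = 1020 bp
  5388 − 3613 = 1775 bp
  6506 − 5388 = 1118 bp
Sorted largest to smallest: 2593, 1775, 1118, 1020 bp.

2593, 1775, 1118, 1020 bp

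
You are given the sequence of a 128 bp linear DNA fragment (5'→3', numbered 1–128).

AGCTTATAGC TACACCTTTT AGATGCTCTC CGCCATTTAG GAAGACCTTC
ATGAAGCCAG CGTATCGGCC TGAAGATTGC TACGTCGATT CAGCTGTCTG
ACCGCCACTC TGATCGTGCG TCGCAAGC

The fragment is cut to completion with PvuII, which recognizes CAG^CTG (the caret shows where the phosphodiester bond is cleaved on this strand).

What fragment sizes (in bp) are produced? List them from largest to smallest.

The PvuII site (CAGCTG) starts at position 91.
PvuII cuts after base 3 of each site, so after position 93.
Linear molecule, 1 cut → 2 fragments:
  1–93 → 93 bp
  94–128 → 35 bp
Sorted largest to smallest: 93, 35 bp.

93, 35 bp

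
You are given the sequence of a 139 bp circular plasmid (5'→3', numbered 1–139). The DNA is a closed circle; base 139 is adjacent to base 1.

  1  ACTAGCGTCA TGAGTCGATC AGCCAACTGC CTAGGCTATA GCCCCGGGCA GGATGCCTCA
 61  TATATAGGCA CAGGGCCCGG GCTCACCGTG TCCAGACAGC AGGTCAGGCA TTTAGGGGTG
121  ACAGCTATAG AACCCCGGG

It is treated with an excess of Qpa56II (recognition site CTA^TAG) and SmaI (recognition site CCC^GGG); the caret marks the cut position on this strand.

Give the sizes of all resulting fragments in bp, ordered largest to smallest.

49, 41, 33, 9, 7 bp

Qpa56II sites (CTATAG) start at positions 36, 125.
Qpa56II cuts after base 3 of each site, so after positions 38, 127.
SmaI sites (CCCGGG) start at positions 43, 76, 134.
SmaI cuts after base 3 of each site, so after positions 45, 78, 136.
Combined cut positions: 38, 45, 78, 127, 136.
Circular molecule, 5 cuts → 5 fragments:
  39–45 → 7 bp
  46–78 → 33 bp
  79–127 → 49 bp
  128–136 → 9 bp
  137–139 then 1–38 → 3 + 38 = 41 bp
Sorted largest to smallest: 49, 41, 33, 9, 7 bp.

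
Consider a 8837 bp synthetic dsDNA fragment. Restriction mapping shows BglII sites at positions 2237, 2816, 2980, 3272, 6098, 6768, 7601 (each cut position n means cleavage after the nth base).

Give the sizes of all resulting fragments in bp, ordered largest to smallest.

Linear molecule, 7 cuts → 8 fragments:
  2237 − 0 = 2237 bp
  2816 − 2237 = 579 bp
  2980 − 2816 = 164 bp
  3272 − 2980 = 292 bp
  6098 − 3272 = 2826 bp
  6768 − 6098 = 670 bp
  7601 − 6768 = 833 bp
  8837 − 7601 = 1236 bp
Sorted largest to smallest: 2826, 2237, 1236, 833, 670, 579, 292, 164 bp.

2826, 2237, 1236, 833, 670, 579, 292, 164 bp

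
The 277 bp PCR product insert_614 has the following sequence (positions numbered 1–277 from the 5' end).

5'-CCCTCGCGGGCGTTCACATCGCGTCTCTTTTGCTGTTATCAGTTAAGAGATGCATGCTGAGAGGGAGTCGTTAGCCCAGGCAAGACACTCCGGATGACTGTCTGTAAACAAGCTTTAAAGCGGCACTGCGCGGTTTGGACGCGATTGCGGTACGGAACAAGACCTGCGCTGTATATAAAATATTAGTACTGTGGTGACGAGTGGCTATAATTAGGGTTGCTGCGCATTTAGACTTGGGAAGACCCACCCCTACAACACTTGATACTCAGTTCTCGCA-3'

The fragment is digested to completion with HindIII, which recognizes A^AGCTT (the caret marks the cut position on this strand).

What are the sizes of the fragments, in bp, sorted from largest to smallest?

167, 110 bp

The HindIII site (AAGCTT) starts at position 110.
HindIII cuts after the first base of each site, so after position 110.
Linear molecule, 1 cut → 2 fragments:
  1–110 → 110 bp
  111–277 → 167 bp
Sorted largest to smallest: 167, 110 bp.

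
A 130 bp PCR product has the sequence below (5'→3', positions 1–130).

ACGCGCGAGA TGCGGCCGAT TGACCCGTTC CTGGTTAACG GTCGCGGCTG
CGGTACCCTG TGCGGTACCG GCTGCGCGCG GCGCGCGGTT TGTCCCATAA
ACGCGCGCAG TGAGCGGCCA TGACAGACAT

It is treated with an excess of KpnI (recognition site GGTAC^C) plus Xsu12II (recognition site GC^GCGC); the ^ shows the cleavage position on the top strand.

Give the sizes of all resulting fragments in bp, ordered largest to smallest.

56, 26, 22, 12, 7, 7 bp

KpnI sites (GGTACC) start at positions 52, 64.
KpnI cuts after base 5 of each site (before the last base), so after positions 56, 68.
Xsu12II sites (GCGCGC) start at positions 74, 81, 103.
Xsu12II cuts after base 2 of each site, so after positions 75, 82, 104.
Combined cut positions: 56, 68, 75, 82, 104.
Linear molecule, 5 cuts → 6 fragments:
  1–56 → 56 bp
  57–68 → 12 bp
  69–75 → 7 bp
  76–82 → 7 bp
  83–104 → 22 bp
  105–130 → 26 bp
Sorted largest to smallest: 56, 26, 22, 12, 7, 7 bp.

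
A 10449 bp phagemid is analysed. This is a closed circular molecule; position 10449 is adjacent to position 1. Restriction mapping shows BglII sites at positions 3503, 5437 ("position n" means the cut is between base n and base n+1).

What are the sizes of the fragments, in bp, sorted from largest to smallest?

Circular molecule, 2 cuts → 2 fragments:
  5437 − 3503 = 1934 bp
  wrap: 10449 − 5437 + 3503 = 8515 bp
Sorted largest to smallest: 8515, 1934 bp.

8515, 1934 bp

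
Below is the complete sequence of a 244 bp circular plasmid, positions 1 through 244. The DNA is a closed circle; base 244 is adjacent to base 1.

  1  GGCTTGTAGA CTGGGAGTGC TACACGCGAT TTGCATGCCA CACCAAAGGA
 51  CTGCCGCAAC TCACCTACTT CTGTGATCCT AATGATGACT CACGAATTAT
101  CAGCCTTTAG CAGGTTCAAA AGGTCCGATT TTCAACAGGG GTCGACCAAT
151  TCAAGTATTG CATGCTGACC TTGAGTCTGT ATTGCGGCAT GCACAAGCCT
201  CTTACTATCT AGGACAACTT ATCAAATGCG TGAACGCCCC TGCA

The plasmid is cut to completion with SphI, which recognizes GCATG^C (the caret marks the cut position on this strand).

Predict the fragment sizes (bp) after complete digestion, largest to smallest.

127, 90, 27 bp

SphI sites (GCATGC) start at positions 33, 160, 187.
SphI cuts after base 5 of each site (before the last base), so after positions 37, 164, 191.
Circular molecule, 3 cuts → 3 fragments:
  38–164 → 127 bp
  165–191 → 27 bp
  192–244 then 1–37 → 53 + 37 = 90 bp
Sorted largest to smallest: 127, 90, 27 bp.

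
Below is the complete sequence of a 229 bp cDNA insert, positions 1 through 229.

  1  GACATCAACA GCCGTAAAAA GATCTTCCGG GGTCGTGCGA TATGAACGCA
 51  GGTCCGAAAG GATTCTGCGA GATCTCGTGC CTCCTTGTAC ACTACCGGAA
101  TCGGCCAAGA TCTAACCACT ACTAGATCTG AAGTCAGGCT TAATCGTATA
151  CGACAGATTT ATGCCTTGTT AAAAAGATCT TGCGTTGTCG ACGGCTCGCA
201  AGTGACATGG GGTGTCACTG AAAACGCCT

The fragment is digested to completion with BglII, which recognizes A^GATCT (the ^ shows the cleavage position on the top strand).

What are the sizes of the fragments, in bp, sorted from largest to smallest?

BglII sites (AGATCT) start at positions 20, 70, 108, 124, 175.
BglII cuts after the first base of each site, so after positions 20, 70, 108, 124, 175.
Linear molecule, 5 cuts → 6 fragments:
  1–20 → 20 bp
  21–70 → 50 bp
  71–108 → 38 bp
  109–124 → 16 bp
  125–175 → 51 bp
  176–229 → 54 bp
Sorted largest to smallest: 54, 51, 50, 38, 20, 16 bp.

54, 51, 50, 38, 20, 16 bp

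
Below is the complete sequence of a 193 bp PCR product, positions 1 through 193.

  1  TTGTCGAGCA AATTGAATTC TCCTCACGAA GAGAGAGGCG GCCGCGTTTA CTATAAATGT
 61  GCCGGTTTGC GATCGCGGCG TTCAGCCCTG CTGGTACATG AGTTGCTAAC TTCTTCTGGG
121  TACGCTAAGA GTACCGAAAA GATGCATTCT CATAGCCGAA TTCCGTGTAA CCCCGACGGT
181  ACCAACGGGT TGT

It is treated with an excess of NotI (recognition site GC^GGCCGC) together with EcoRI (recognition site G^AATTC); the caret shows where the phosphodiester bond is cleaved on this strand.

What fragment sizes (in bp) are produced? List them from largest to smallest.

119, 35, 24, 15 bp

The NotI site (GCGGCCGC) starts at position 38.
NotI cuts after base 2 of each site, so after position 39.
EcoRI sites (GAATTC) start at positions 15, 158.
EcoRI cuts after the first base of each site, so after positions 15, 158.
Combined cut positions: 15, 39, 158.
Linear molecule, 3 cuts → 4 fragments:
  1–15 → 15 bp
  16–39 → 24 bp
  40–158 → 119 bp
  159–193 → 35 bp
Sorted largest to smallest: 119, 35, 24, 15 bp.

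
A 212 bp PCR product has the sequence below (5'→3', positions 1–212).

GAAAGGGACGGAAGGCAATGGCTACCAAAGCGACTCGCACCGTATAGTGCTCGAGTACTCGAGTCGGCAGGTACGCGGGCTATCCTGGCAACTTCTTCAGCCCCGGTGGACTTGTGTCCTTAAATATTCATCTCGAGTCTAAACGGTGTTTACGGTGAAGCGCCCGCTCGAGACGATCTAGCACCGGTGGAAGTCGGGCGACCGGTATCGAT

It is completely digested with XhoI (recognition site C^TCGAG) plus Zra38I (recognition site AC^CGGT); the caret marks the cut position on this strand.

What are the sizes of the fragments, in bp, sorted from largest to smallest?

74, 50, 35, 18, 17, 10, 8 bp

XhoI sites (CTCGAG) start at positions 50, 58, 132, 167.
XhoI cuts after the first base of each site, so after positions 50, 58, 132, 167.
Zra38I sites (ACCGGT) start at positions 183, 201.
Zra38I cuts after base 2 of each site, so after positions 184, 202.
Combined cut positions: 50, 58, 132, 167, 184, 202.
Linear molecule, 6 cuts → 7 fragments:
  1–50 → 50 bp
  51–58 → 8 bp
  59–132 → 74 bp
  133–167 → 35 bp
  168–184 → 17 bp
  185–202 → 18 bp
  203–212 → 10 bp
Sorted largest to smallest: 74, 50, 35, 18, 17, 10, 8 bp.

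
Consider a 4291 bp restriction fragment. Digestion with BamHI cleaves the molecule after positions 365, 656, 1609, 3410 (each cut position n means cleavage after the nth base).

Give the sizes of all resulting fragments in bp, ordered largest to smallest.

Linear molecule, 4 cuts → 5 fragments:
  365 − 0 = 365 bp
  656 − 365 = 291 bp
  1609 − 656 = 953 bp
  3410 − 1609 = 1801 bp
  4291 − 3410 = 881 bp
Sorted largest to smallest: 1801, 953, 881, 365, 291 bp.

1801, 953, 881, 365, 291 bp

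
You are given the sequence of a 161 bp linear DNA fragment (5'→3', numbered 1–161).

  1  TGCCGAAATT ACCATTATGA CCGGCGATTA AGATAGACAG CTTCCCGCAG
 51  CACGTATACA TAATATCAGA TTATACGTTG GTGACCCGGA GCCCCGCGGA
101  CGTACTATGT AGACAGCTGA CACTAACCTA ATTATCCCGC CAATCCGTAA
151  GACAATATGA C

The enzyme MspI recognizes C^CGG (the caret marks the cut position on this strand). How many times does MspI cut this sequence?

CCGG occurs starting at positions 21, 86.
MspI cuts at 2 sites.

2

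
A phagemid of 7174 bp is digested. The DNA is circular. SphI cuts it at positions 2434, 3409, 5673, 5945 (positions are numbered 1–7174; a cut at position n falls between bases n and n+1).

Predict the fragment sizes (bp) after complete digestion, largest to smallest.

Circular molecule, 4 cuts → 4 fragments:
  3409 − 2434 = 975 bp
  5673 − 3409 = 2264 bp
  5945 − 5673 = 272 bp
  wrap: 7174 − 5945 + 2434 = 3663 bp
Sorted largest to smallest: 3663, 2264, 975, 272 bp.

3663, 2264, 975, 272 bp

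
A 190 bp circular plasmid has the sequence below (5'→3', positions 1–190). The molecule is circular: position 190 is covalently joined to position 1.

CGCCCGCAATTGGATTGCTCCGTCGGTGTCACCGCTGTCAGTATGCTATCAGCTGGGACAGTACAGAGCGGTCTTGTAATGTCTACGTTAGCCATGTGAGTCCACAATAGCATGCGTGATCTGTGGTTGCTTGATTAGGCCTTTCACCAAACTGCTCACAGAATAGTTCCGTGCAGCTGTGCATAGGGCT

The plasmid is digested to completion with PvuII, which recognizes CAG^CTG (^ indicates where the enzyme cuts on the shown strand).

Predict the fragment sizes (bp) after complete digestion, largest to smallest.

124, 66 bp

PvuII sites (CAGCTG) start at positions 50, 174.
PvuII cuts after base 3 of each site, so after positions 52, 176.
Circular molecule, 2 cuts → 2 fragments:
  53–176 → 124 bp
  177–190 then 1–52 → 14 + 52 = 66 bp
Sorted largest to smallest: 124, 66 bp.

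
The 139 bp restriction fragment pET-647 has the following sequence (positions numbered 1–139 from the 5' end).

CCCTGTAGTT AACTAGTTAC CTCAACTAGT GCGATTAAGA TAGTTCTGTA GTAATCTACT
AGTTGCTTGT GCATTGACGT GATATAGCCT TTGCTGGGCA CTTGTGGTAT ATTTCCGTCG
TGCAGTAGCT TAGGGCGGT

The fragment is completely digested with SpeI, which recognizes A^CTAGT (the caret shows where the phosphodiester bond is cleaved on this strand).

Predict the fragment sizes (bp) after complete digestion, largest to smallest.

SpeI sites (ACTAGT) start at positions 12, 25, 58.
SpeI cuts after the first base of each site, so after positions 12, 25, 58.
Linear molecule, 3 cuts → 4 fragments:
  1–12 → 12 bp
  13–25 → 13 bp
  26–58 → 33 bp
  59–139 → 81 bp
Sorted largest to smallest: 81, 33, 13, 12 bp.

81, 33, 13, 12 bp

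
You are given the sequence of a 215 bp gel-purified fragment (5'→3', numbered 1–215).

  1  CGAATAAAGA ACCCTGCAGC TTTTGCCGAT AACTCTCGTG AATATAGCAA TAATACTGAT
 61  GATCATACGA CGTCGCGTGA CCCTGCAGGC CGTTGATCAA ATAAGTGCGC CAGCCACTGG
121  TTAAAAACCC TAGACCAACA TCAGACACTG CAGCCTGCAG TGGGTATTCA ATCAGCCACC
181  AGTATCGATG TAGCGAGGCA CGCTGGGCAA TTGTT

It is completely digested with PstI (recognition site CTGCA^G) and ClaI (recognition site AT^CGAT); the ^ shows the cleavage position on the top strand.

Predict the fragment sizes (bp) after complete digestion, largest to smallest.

69, 65, 30, 26, 18, 7 bp

PstI sites (CTGCAG) start at positions 14, 83, 148, 155.
PstI cuts after base 5 of each site (before the last base), so after positions 18, 87, 152, 159.
The ClaI site (ATCGAT) starts at position 184.
ClaI cuts after base 2 of each site, so after position 185.
Combined cut positions: 18, 87, 152, 159, 185.
Linear molecule, 5 cuts → 6 fragments:
  1–18 → 18 bp
  19–87 → 69 bp
  88–152 → 65 bp
  153–159 → 7 bp
  160–185 → 26 bp
  186–215 → 30 bp
Sorted largest to smallest: 69, 65, 30, 26, 18, 7 bp.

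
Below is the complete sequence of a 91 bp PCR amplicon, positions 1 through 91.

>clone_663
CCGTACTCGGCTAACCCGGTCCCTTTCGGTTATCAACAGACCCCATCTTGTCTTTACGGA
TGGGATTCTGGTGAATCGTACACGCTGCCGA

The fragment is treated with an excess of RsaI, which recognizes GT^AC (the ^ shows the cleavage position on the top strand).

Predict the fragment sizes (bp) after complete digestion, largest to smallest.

RsaI sites (GTAC) start at positions 3, 78.
RsaI cuts after base 2 of each site, so after positions 4, 79.
Linear molecule, 2 cuts → 3 fragments:
  1–4 → 4 bp
  5–79 → 75 bp
  80–91 → 12 bp
Sorted largest to smallest: 75, 12, 4 bp.

75, 12, 4 bp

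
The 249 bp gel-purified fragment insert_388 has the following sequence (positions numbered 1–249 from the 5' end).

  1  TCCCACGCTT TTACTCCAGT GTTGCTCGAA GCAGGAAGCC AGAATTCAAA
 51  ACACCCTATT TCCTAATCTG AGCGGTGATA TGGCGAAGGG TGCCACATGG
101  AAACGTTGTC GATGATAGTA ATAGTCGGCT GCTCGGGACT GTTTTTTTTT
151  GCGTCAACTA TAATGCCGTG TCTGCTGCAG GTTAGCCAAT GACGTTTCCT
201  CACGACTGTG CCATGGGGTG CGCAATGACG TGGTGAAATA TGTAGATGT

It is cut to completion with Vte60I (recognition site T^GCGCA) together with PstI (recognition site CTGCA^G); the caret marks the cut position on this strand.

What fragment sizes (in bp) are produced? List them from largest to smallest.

The Vte60I site (TGCGCA) starts at position 219.
Vte60I cuts after the first base of each site, so after position 219.
The PstI site (CTGCAG) starts at position 175.
PstI cuts after base 5 of each site (before the last base), so after position 179.
Combined cut positions: 179, 219.
Linear molecule, 2 cuts → 3 fragments:
  1–179 → 179 bp
  180–219 → 40 bp
  220–249 → 30 bp
Sorted largest to smallest: 179, 40, 30 bp.

179, 40, 30 bp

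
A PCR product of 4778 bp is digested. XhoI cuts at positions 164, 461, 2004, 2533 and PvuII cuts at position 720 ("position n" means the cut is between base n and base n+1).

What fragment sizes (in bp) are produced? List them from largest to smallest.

2245, 1284, 529, 297, 259, 164 bp

Combined cut positions (sorted): 164, 461, 720, 2004, 2533.
Linear molecule, 5 cuts → 6 fragments:
  164 − 0 = 164 bp
  461 − 164 = 297 bp
  720 − 461 = 259 bp
  2004 − 720 = 1284 bp
  2533 − 2004 = 529 bp
  4778 − 2533 = 2245 bp
Sorted largest to smallest: 2245, 1284, 529, 297, 259, 164 bp.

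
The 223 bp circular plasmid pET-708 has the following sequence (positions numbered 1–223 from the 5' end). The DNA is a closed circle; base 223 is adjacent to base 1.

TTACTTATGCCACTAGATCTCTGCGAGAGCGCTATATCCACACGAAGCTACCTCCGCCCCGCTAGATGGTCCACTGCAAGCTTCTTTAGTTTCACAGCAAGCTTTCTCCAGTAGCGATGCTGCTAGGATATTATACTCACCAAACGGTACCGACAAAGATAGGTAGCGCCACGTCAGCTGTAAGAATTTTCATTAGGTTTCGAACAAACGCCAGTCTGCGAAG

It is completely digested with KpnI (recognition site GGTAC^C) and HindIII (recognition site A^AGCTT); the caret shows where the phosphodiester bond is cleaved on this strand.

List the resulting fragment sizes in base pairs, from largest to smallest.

151, 51, 21 bp

The KpnI site (GGTACC) starts at position 146.
KpnI cuts after base 5 of each site (before the last base), so after position 150.
HindIII sites (AAGCTT) start at positions 78, 99.
HindIII cuts after the first base of each site, so after positions 78, 99.
Combined cut positions: 78, 99, 150.
Circular molecule, 3 cuts → 3 fragments:
  79–99 → 21 bp
  100–150 → 51 bp
  151–223 then 1–78 → 73 + 78 = 151 bp
Sorted largest to smallest: 151, 51, 21 bp.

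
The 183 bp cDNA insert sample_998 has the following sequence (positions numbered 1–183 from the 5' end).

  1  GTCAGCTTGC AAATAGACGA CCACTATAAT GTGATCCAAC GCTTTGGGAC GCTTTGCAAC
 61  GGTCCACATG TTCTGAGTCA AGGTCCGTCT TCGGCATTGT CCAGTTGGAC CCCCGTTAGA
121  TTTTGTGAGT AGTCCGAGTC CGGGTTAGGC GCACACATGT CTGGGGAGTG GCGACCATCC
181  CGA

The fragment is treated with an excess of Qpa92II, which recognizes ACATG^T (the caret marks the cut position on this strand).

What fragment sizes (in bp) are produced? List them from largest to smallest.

89, 70, 24 bp

Qpa92II sites (ACATGT) start at positions 66, 155.
Qpa92II cuts after base 5 of each site (before the last base), so after positions 70, 159.
Linear molecule, 2 cuts → 3 fragments:
  1–70 → 70 bp
  71–159 → 89 bp
  160–183 → 24 bp
Sorted largest to smallest: 89, 70, 24 bp.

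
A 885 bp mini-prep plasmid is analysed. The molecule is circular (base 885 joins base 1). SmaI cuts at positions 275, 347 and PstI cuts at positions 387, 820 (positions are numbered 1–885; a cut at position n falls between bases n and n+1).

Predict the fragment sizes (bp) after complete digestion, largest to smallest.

Combined cut positions (sorted): 275, 347, 387, 820.
Circular molecule, 4 cuts → 4 fragments:
  347 − 275 = 72 bp
  387 − 347 = 40 bp
  820 − 387 = 433 bp
  wrap: 885 − 820 + 275 = 340 bp
Sorted largest to smallest: 433, 340, 72, 40 bp.

433, 340, 72, 40 bp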